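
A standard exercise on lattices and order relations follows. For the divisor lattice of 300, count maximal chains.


A maximal chain goes from the minimum element to a maximal element via cover relations.
Counting all min-to-max paths in the cover graph.
Total maximal chains: 30


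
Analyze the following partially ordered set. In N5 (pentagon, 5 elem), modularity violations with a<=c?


Modular law: if a <= c then a v (b ^ c) = (a v b) ^ c.
Check all triples (a,b,c) with a <= c among 5 elements.
  e.g. a=a, b=c, c=b: lhs=a != rhs=b
Total violating triples: 1


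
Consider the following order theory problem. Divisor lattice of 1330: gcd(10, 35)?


Meet=gcd.
gcd(10,35)=5


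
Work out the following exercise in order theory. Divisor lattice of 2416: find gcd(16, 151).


In a divisor lattice, meet = gcd (greatest common divisor).
By Euclidean algorithm or factoring: gcd(16,151) = 1


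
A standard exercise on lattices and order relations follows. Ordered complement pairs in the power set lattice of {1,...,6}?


Complement pair (a,b): a meet b = bottom, a join b = top.
Here: A intersect B = {} and A union B = {1,...,6}.
Pairs found: ({},{1,2,3,4,5,6}), ({1},{2,3,4,5,6}), ({2},{1,3,4,5,6}), ({3},{1,2,4,5,6}), ... (60 more)
Total ordered pairs: 64


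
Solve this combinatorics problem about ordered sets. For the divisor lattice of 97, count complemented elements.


An element a is complemented if some b has a meet b = bottom, a join b = top.
a is complemented iff gcd(a, n/a)=1, i.e. a is a unitary divisor of 97.
Complemented elements: 1, 97
Count: 2


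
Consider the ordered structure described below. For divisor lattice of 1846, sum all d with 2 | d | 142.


Interval [2,142] in divisors of 1846: [2, 142]
Sum = 144


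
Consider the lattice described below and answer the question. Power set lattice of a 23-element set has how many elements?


Power set = 2^n.
2^23 = 8388608


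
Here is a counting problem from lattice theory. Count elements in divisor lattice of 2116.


Divisors of 2116: [1, 2, 4, 23, 46, 92, 529, 1058, 2116]
Count: 9


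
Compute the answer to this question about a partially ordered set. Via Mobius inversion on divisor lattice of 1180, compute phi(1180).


phi(n) = n * prod_{p|n} (1 - 1/p).
Prime divisors of 1180: [2, 5, 59]
phi(1180) = 1180 * (1 - 1/2) * (1 - 1/5) * (1 - 1/59)
phi(1180) = 464


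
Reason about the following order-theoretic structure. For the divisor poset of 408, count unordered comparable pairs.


A comparable pair {a,b} has a < b or b < a in the order.
Count unordered pairs where one element is strictly below the other.
Examples: {1,2}, {1,3}, {1,4}, {1,6}, ...
Total comparable pairs: 74


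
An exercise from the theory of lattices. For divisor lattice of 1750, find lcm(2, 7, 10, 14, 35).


In a divisor lattice, join = lcm (least common multiple).
Compute lcm iteratively: start with first element, then lcm(current, next).
Elements: [2, 7, 10, 14, 35]
lcm(2,7) = 14
lcm(14,10) = 70
lcm(70,14) = 70
lcm(70,35) = 70
Final lcm = 70


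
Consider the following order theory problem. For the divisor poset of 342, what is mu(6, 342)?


In a divisor lattice, mu(a,b) = mu(b/a) where mu is the classical Mobius function.
b/a = 342/6 = 57
Prime factorization of 57: primes [3, 19]
57 is squarefree with 2 prime factor(s), so mu(57) = (-1)^2 = 1


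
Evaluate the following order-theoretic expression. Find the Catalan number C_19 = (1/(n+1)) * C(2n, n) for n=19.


C(n) = C(2n, n) / (n+1).
C(38, 19) = 35345263800
C(19) = 35345263800 / 20 = 1767263190


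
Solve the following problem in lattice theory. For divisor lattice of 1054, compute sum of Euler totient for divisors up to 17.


Divisors of 1054 up to 17: [1, 2, 17]
phi values: [1, 1, 16]
Sum = 18


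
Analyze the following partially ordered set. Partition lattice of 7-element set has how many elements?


B(n) = number of set partitions of an n-element set.
B(n) satisfies the recurrence: B(n+1) = sum_k C(n,k)*B(k).
B(7) = 877


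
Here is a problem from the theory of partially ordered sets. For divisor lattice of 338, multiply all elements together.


Divisors of 338: [1, 2, 13, 26, 169, 338]
Product = n^(d(n)/2) = 338^(6/2)
Product = 38614472


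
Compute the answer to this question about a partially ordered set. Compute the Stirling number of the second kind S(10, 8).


S(n,k) = k*S(n-1,k) + S(n-1,k-1).
S(9,8) = 36, S(9,7) = 462
S(10,8) = 8*36 + 462 = 288 + 462
S(10,8) = 750


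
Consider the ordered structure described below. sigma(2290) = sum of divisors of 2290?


sigma(n) = sum of divisors.
Divisors of 2290: [1, 2, 5, 10, 229, 458, 1145, 2290]
Sum = 4140


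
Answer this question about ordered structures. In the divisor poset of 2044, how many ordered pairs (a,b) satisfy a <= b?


The order relation is {(a,b) : a <= b}, reflexive so it includes (a,a).
Examples: (1,1), (1,1022), (1,14), (1,146), (1,2), ...
Total ordered pairs: 54


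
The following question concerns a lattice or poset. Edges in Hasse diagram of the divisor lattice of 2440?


A cover relation a -< b holds when a < b with no c strictly between.
Cover relations:
  1 -< 2
  1 -< 5
  1 -< 61
  2 -< 4
  2 -< 10
  2 -< 122
  4 -< 8
  4 -< 20
  ...20 more
Total: 28


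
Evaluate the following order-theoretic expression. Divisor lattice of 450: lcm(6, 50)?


Join=lcm.
gcd(6,50)=2
lcm=150


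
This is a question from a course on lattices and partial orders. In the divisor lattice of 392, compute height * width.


Height = length of longest chain minus 1; width = size of largest antichain.
A maximum chain: 1 | 7 | 49 | 98 | 196 | 392  (height 5).
A maximum antichain: {4, 14, 49}  (width 3).
Product = 5 * 3 = 15


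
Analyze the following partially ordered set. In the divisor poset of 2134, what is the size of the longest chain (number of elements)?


A chain is a totally ordered subset; we count the number of elements in a maximum chain.
Compute, for each element x, the size of the longest chain ending at x:
  1: 1
  2: 2
  11: 2
  97: 2
  22: 3
  194: 3
  ...
A maximum chain: 1 < 2 < 22 < 2134
Number of elements in the longest chain: 4


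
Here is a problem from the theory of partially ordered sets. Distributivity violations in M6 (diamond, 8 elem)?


Distributive law: a ^ (b v c) = (a ^ b) v (a ^ c).
Check all 8^3 = 512 ordered triples (a,b,c).
  e.g. a=a1, b=a2, c=a3: lhs=a1 != rhs=0
  e.g. a=a1, b=a2, c=a4: lhs=a1 != rhs=0
Total violating triples: 120


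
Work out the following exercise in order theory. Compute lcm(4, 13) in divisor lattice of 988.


In a divisor lattice, join = lcm (least common multiple).
gcd(4,13) = 1
lcm(4,13) = 4*13/gcd = 52/1 = 52


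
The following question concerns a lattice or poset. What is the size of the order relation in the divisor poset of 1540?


The order relation is {(a,b) : a <= b}, reflexive so it includes (a,a).
Examples: (1,1), (1,10), (1,11), (1,110), (1,14), ...
Total ordered pairs: 162


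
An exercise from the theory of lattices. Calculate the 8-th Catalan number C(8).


C(n) = C(2n, n) / (n+1).
C(16, 8) = 12870
C(8) = 12870 / 9 = 1430


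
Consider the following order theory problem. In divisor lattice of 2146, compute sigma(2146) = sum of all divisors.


sigma(n) = sum of divisors.
Divisors of 2146: [1, 2, 29, 37, 58, 74, 1073, 2146]
Sum = 3420


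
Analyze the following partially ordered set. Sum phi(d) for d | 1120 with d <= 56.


Divisors of 1120 up to 56: [1, 2, 4, 5, 7, 8, 10, 14, 16, 20, 28, 32, 35, 40, 56]
phi values: [1, 1, 2, 4, 6, 4, 4, 6, 8, 8, 12, 16, 24, 16, 24]
Sum = 136


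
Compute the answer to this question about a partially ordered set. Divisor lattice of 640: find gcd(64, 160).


In a divisor lattice, meet = gcd (greatest common divisor).
By Euclidean algorithm or factoring: gcd(64,160) = 32


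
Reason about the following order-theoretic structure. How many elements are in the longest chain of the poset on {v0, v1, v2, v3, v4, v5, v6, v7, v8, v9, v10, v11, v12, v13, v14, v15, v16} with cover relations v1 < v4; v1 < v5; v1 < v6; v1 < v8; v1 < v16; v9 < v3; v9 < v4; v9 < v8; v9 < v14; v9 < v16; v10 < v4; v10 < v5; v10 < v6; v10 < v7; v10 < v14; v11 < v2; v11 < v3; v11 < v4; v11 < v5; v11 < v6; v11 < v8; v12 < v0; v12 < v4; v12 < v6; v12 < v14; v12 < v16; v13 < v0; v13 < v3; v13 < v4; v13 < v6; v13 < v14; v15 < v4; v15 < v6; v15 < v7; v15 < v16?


A chain is a totally ordered subset; we count the number of elements in a maximum chain.
Compute, for each element x, the size of the longest chain ending at x:
  v1: 1
  v9: 1
  v10: 1
  v11: 1
  v12: 1
  v13: 1
  ...
A maximum chain: v12 < v0
Number of elements in the longest chain: 2


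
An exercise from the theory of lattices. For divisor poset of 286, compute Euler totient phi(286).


phi(n) = n * prod_{p|n} (1 - 1/p).
Prime divisors of 286: [2, 11, 13]
phi(286) = 286 * (1 - 1/2) * (1 - 1/11) * (1 - 1/13)
phi(286) = 120


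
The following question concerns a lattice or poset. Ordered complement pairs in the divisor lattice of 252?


Complement pair (a,b): a meet b = bottom, a join b = top.
Here: gcd(a,b)=1 and lcm(a,b)=252, i.e. a*b=252 with a,b coprime.
Pairs found: (1,252), (4,63), (7,36), (9,28), ... (4 more)
Total ordered pairs: 8


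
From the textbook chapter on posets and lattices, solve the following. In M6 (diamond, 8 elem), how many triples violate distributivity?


Distributive law: a ^ (b v c) = (a ^ b) v (a ^ c).
Check all 8^3 = 512 ordered triples (a,b,c).
  e.g. a=a1, b=a2, c=a3: lhs=a1 != rhs=0
  e.g. a=a1, b=a2, c=a4: lhs=a1 != rhs=0
Total violating triples: 120


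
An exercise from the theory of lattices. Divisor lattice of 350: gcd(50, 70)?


Meet=gcd.
gcd(50,70)=10


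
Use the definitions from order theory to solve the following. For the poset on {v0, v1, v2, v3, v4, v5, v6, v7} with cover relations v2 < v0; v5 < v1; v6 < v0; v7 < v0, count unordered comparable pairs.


A comparable pair {a,b} has a < b or b < a in the order.
Count unordered pairs where one element is strictly below the other.
Examples: {v0,v2}, {v0,v6}, {v0,v7}, {v1,v5}
Total comparable pairs: 4


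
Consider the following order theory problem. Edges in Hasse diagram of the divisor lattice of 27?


A cover relation a -< b holds when a < b with no c strictly between.
Cover relations:
  1 -< 3
  3 -< 9
  9 -< 27
Total: 3


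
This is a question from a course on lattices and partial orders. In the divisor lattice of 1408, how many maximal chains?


A maximal chain goes from the minimum element to a maximal element via cover relations.
Counting all min-to-max paths in the cover graph.
Total maximal chains: 8


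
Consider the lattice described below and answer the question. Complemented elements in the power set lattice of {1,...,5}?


An element a is complemented if some b has a meet b = bottom, a join b = top.
every subset A has complement S\A, so all elements are complemented.
Complemented elements: {}, {1}, {2}, {3}, {4}, {5}, ... (26 more)
Count: 32


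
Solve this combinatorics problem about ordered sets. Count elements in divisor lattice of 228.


Divisors of 228: [1, 2, 3, 4, 6, 12, 19, 38, 57, 76, 114, 228]
Count: 12


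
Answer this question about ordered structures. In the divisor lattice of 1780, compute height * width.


Height = length of longest chain minus 1; width = size of largest antichain.
A maximum chain: 1 | 89 | 445 | 890 | 1780  (height 4).
A maximum antichain: {4, 10, 178, 445}  (width 4).
Product = 4 * 4 = 16


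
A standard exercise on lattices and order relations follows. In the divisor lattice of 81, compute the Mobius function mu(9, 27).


In a divisor lattice, mu(a,b) = mu(b/a) where mu is the classical Mobius function.
b/a = 27/9 = 3
Prime factorization of 3: primes [3]
3 is squarefree with 1 prime factor(s), so mu(3) = (-1)^1 = -1


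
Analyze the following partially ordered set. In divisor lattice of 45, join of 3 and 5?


In a divisor lattice, join = lcm (least common multiple).
gcd(3,5) = 1
lcm(3,5) = 3*5/gcd = 15/1 = 15


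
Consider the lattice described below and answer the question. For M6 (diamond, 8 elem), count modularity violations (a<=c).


Modular law: if a <= c then a v (b ^ c) = (a v b) ^ c.
Check all triples (a,b,c) with a <= c among 8 elements.
This lattice is modular (diamonds M_m and their chain-products are modular).
Total violating triples: 0


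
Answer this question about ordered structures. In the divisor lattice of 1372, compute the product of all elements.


Divisors of 1372: [1, 2, 4, 7, 14, 28, 49, 98, 196, 343, 686, 1372]
Product = n^(d(n)/2) = 1372^(12/2)
Product = 6669982097041199104


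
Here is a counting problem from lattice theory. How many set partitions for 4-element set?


B(n) = number of set partitions of an n-element set.
B(n) satisfies the recurrence: B(n+1) = sum_k C(n,k)*B(k).
B(4) = 15


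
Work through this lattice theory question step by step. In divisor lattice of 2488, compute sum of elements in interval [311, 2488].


Interval [311,2488] in divisors of 2488: [311, 622, 1244, 2488]
Sum = 4665


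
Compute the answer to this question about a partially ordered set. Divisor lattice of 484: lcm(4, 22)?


Join=lcm.
gcd(4,22)=2
lcm=44


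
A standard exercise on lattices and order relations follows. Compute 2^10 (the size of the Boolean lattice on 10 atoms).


Power set = 2^n.
2^10 = 1024


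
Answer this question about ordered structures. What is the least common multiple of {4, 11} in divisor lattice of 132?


In a divisor lattice, join = lcm (least common multiple).
Compute lcm iteratively: start with first element, then lcm(current, next).
Elements: [4, 11]
lcm(4,11) = 44
Final lcm = 44


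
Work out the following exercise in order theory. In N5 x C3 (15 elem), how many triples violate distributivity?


Distributive law: a ^ (b v c) = (a ^ b) v (a ^ c).
Check all 15^3 = 3375 ordered triples (a,b,c).
  e.g. a=(b,0), b=(a,0), c=(c,0): lhs=(b,0) != rhs=(a,0)
  e.g. a=(b,0), b=(a,0), c=(c,1): lhs=(b,0) != rhs=(a,0)
Total violating triples: 54


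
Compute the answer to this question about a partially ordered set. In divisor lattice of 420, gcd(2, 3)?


Meet=gcd.
gcd(2,3)=1


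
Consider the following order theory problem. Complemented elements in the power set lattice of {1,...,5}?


An element a is complemented if some b has a meet b = bottom, a join b = top.
every subset A has complement S\A, so all elements are complemented.
Complemented elements: {}, {1}, {2}, {3}, {4}, {5}, ... (26 more)
Count: 32


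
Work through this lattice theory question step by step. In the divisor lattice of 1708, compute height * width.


Height = length of longest chain minus 1; width = size of largest antichain.
A maximum chain: 1 | 61 | 427 | 854 | 1708  (height 4).
A maximum antichain: {4, 14, 122, 427}  (width 4).
Product = 4 * 4 = 16


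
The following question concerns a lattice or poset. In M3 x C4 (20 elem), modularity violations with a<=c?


Modular law: if a <= c then a v (b ^ c) = (a v b) ^ c.
Check all triples (a,b,c) with a <= c among 20 elements.
This lattice is modular (diamonds M_m and their chain-products are modular).
Total violating triples: 0


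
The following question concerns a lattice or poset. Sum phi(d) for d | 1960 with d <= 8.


Divisors of 1960 up to 8: [1, 2, 4, 5, 7, 8]
phi values: [1, 1, 2, 4, 6, 4]
Sum = 18


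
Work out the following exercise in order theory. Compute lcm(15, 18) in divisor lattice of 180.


In a divisor lattice, join = lcm (least common multiple).
gcd(15,18) = 3
lcm(15,18) = 15*18/gcd = 270/3 = 90


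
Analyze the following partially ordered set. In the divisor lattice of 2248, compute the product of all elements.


Divisors of 2248: [1, 2, 4, 8, 281, 562, 1124, 2248]
Product = n^(d(n)/2) = 2248^(8/2)
Product = 25537902678016


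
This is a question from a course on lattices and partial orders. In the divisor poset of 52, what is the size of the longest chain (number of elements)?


A chain is a totally ordered subset; we count the number of elements in a maximum chain.
Compute, for each element x, the size of the longest chain ending at x:
  1: 1
  2: 2
  13: 2
  4: 3
  26: 3
  52: 4
A maximum chain: 1 < 2 < 4 < 52
Number of elements in the longest chain: 4


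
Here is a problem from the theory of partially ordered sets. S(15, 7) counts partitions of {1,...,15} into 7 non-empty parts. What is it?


S(n,k) = k*S(n-1,k) + S(n-1,k-1).
S(14,7) = 49329280, S(14,6) = 63436373
S(15,7) = 7*49329280 + 63436373 = 345304960 + 63436373
S(15,7) = 408741333


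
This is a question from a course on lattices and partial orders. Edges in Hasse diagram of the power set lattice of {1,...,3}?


A cover relation a -< b holds when a < b with no c strictly between.
Cover relations:
  {} -< {1}
  {} -< {2}
  {} -< {3}
  {1} -< {1,2}
  {1} -< {1,3}
  {2} -< {1,2}
  {2} -< {2,3}
  {3} -< {1,3}
  ...4 more
Total: 12


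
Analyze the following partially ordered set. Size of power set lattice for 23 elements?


Power set = 2^n.
2^23 = 8388608


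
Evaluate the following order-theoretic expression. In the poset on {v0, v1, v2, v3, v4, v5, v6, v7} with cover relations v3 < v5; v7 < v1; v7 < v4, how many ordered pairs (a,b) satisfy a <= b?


The order relation is {(a,b) : a <= b}, reflexive so it includes (a,a).
Examples: (v0,v0), (v1,v1), (v2,v2), (v3,v3), (v3,v5), ...
Total ordered pairs: 11


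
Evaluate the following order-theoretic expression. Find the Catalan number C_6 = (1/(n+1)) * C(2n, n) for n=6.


C(n) = C(2n, n) / (n+1).
C(12, 6) = 924
C(6) = 924 / 7 = 132


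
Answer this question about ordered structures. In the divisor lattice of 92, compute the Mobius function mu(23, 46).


In a divisor lattice, mu(a,b) = mu(b/a) where mu is the classical Mobius function.
b/a = 46/23 = 2
Prime factorization of 2: primes [2]
2 is squarefree with 1 prime factor(s), so mu(2) = (-1)^1 = -1


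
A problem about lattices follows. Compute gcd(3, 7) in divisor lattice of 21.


In a divisor lattice, meet = gcd (greatest common divisor).
By Euclidean algorithm or factoring: gcd(3,7) = 1


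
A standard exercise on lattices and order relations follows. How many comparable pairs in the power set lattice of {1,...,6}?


A comparable pair {a,b} has a < b or b < a in the order.
Count unordered pairs where one element is strictly below the other.
Examples: {{},{1}}, {{},{2}}, {{},{3}}, {{},{4}}, ...
Total comparable pairs: 665


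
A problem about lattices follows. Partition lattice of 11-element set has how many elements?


B(n) = number of set partitions of an n-element set.
B(n) satisfies the recurrence: B(n+1) = sum_k C(n,k)*B(k).
B(11) = 678570


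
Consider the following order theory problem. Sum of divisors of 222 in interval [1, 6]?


Interval [1,6] in divisors of 222: [1, 2, 3, 6]
Sum = 12


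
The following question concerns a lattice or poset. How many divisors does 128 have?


Divisors of 128: [1, 2, 4, 8, 16, 32, 64, 128]
Count: 8


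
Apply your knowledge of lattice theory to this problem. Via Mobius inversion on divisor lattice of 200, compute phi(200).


phi(n) = n * prod_{p|n} (1 - 1/p).
Prime divisors of 200: [2, 5]
phi(200) = 200 * (1 - 1/2) * (1 - 1/5)
phi(200) = 80


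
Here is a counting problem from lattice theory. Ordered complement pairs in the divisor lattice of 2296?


Complement pair (a,b): a meet b = bottom, a join b = top.
Here: gcd(a,b)=1 and lcm(a,b)=2296, i.e. a*b=2296 with a,b coprime.
Pairs found: (1,2296), (7,328), (8,287), (41,56), ... (4 more)
Total ordered pairs: 8


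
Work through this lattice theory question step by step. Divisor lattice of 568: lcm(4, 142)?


Join=lcm.
gcd(4,142)=2
lcm=284


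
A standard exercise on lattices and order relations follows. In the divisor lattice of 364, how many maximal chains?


A maximal chain goes from the minimum element to a maximal element via cover relations.
Counting all min-to-max paths in the cover graph.
Total maximal chains: 12


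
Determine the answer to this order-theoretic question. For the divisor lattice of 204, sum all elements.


sigma(n) = sum of divisors.
Divisors of 204: [1, 2, 3, 4, 6, 12, 17, 34, 51, 68, 102, 204]
Sum = 504


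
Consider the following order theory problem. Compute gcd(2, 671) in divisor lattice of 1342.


In a divisor lattice, meet = gcd (greatest common divisor).
By Euclidean algorithm or factoring: gcd(2,671) = 1


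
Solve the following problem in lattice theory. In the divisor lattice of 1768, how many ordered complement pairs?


Complement pair (a,b): a meet b = bottom, a join b = top.
Here: gcd(a,b)=1 and lcm(a,b)=1768, i.e. a*b=1768 with a,b coprime.
Pairs found: (1,1768), (8,221), (13,136), (17,104), ... (4 more)
Total ordered pairs: 8


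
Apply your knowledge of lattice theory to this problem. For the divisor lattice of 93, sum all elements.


sigma(n) = sum of divisors.
Divisors of 93: [1, 3, 31, 93]
Sum = 128


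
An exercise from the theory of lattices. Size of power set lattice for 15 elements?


Power set = 2^n.
2^15 = 32768


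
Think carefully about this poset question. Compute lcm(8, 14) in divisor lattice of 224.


In a divisor lattice, join = lcm (least common multiple).
gcd(8,14) = 2
lcm(8,14) = 8*14/gcd = 112/2 = 56


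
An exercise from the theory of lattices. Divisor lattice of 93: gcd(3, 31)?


Meet=gcd.
gcd(3,31)=1


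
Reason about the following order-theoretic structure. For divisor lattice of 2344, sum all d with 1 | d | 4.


Interval [1,4] in divisors of 2344: [1, 2, 4]
Sum = 7


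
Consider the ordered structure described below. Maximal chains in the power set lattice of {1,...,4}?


A maximal chain goes from the minimum element to a maximal element via cover relations.
Counting all min-to-max paths in the cover graph.
Total maximal chains: 24


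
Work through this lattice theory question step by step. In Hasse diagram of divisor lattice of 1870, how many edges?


A cover relation a -< b holds when a < b with no c strictly between.
Cover relations:
  1 -< 2
  1 -< 5
  1 -< 11
  1 -< 17
  2 -< 10
  2 -< 22
  2 -< 34
  5 -< 10
  ...24 more
Total: 32


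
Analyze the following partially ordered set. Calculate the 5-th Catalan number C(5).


C(n) = C(2n, n) / (n+1).
C(10, 5) = 252
C(5) = 252 / 6 = 42


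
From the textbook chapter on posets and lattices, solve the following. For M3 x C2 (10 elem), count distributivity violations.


Distributive law: a ^ (b v c) = (a ^ b) v (a ^ c).
Check all 10^3 = 1000 ordered triples (a,b,c).
  e.g. a=(a1,0), b=(a2,0), c=(a3,0): lhs=(a1,0) != rhs=(0,0)
  e.g. a=(a1,0), b=(a2,0), c=(a3,1): lhs=(a1,0) != rhs=(0,0)
Total violating triples: 48


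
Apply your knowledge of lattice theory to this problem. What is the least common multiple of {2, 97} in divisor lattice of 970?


In a divisor lattice, join = lcm (least common multiple).
Compute lcm iteratively: start with first element, then lcm(current, next).
Elements: [2, 97]
lcm(2,97) = 194
Final lcm = 194


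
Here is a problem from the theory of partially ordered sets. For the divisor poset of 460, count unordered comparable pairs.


A comparable pair {a,b} has a < b or b < a in the order.
Count unordered pairs where one element is strictly below the other.
Examples: {1,2}, {1,4}, {1,5}, {1,10}, ...
Total comparable pairs: 42


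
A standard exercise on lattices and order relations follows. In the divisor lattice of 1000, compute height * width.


Height = length of longest chain minus 1; width = size of largest antichain.
A maximum chain: 1 | 5 | 25 | 125 | 250 | 500 | 1000  (height 6).
A maximum antichain: {8, 20, 50, 125}  (width 4).
Product = 6 * 4 = 24


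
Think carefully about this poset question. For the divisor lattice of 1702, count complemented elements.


An element a is complemented if some b has a meet b = bottom, a join b = top.
a is complemented iff gcd(a, n/a)=1, i.e. a is a unitary divisor of 1702.
Complemented elements: 1, 2, 23, 37, 46, 74, ... (2 more)
Count: 8


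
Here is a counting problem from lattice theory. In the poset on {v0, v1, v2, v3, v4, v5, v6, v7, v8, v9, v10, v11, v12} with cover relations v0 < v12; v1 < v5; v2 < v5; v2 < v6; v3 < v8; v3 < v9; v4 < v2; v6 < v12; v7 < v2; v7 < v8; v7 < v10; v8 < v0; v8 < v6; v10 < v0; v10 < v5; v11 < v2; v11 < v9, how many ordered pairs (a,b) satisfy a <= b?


The order relation is {(a,b) : a <= b}, reflexive so it includes (a,a).
Examples: (v0,v0), (v0,v12), (v1,v1), (v1,v5), (v10,v0), ...
Total ordered pairs: 46


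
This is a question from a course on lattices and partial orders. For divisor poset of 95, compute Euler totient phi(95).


phi(n) = n * prod_{p|n} (1 - 1/p).
Prime divisors of 95: [5, 19]
phi(95) = 95 * (1 - 1/5) * (1 - 1/19)
phi(95) = 72


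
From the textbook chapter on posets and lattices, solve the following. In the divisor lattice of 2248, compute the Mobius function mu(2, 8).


In a divisor lattice, mu(a,b) = mu(b/a) where mu is the classical Mobius function.
b/a = 8/2 = 4
Prime factorization of 4: primes [2]
4 is not squarefree, so mu(4) = 0


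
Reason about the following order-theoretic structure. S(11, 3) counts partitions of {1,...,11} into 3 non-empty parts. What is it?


S(n,k) = k*S(n-1,k) + S(n-1,k-1).
S(10,3) = 9330, S(10,2) = 511
S(11,3) = 3*9330 + 511 = 27990 + 511
S(11,3) = 28501


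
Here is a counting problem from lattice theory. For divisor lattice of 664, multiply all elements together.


Divisors of 664: [1, 2, 4, 8, 83, 166, 332, 664]
Product = n^(d(n)/2) = 664^(8/2)
Product = 194389282816


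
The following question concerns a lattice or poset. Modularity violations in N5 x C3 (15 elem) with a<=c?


Modular law: if a <= c then a v (b ^ c) = (a v b) ^ c.
Check all triples (a,b,c) with a <= c among 15 elements.
  e.g. a=(a,0), b=(c,0), c=(b,0): lhs=(a,0) != rhs=(b,0)
  e.g. a=(a,0), b=(c,1), c=(b,0): lhs=(a,0) != rhs=(b,0)
Total violating triples: 18


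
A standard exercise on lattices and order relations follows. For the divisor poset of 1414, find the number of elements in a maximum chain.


A chain is a totally ordered subset; we count the number of elements in a maximum chain.
Compute, for each element x, the size of the longest chain ending at x:
  1: 1
  2: 2
  7: 2
  101: 2
  14: 3
  202: 3
  ...
A maximum chain: 1 < 2 < 14 < 1414
Number of elements in the longest chain: 4


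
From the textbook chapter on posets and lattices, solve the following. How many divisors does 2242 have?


Divisors of 2242: [1, 2, 19, 38, 59, 118, 1121, 2242]
Count: 8


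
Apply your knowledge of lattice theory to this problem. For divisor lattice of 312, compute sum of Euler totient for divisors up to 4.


Divisors of 312 up to 4: [1, 2, 3, 4]
phi values: [1, 1, 2, 2]
Sum = 6


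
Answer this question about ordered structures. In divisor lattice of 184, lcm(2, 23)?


Join=lcm.
gcd(2,23)=1
lcm=46


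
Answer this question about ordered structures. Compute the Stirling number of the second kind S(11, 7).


S(n,k) = k*S(n-1,k) + S(n-1,k-1).
S(10,7) = 5880, S(10,6) = 22827
S(11,7) = 7*5880 + 22827 = 41160 + 22827
S(11,7) = 63987


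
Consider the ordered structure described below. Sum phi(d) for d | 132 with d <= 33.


Divisors of 132 up to 33: [1, 2, 3, 4, 6, 11, 12, 22, 33]
phi values: [1, 1, 2, 2, 2, 10, 4, 10, 20]
Sum = 52


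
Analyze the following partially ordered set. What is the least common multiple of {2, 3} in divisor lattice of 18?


In a divisor lattice, join = lcm (least common multiple).
Compute lcm iteratively: start with first element, then lcm(current, next).
Elements: [2, 3]
lcm(2,3) = 6
Final lcm = 6


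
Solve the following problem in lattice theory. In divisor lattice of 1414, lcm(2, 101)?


Join=lcm.
gcd(2,101)=1
lcm=202


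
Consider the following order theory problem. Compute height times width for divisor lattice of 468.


Height = length of longest chain minus 1; width = size of largest antichain.
A maximum chain: 1 | 13 | 39 | 117 | 234 | 468  (height 5).
A maximum antichain: {4, 6, 9, 26, 39}  (width 5).
Product = 5 * 5 = 25


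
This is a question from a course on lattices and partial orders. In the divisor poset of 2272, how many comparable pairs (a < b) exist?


A comparable pair {a,b} has a < b or b < a in the order.
Count unordered pairs where one element is strictly below the other.
Examples: {1,2}, {1,4}, {1,8}, {1,16}, ...
Total comparable pairs: 51


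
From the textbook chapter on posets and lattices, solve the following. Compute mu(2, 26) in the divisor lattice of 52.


In a divisor lattice, mu(a,b) = mu(b/a) where mu is the classical Mobius function.
b/a = 26/2 = 13
Prime factorization of 13: primes [13]
13 is squarefree with 1 prime factor(s), so mu(13) = (-1)^1 = -1


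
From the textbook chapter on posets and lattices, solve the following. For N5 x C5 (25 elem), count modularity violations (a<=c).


Modular law: if a <= c then a v (b ^ c) = (a v b) ^ c.
Check all triples (a,b,c) with a <= c among 25 elements.
  e.g. a=(a,0), b=(c,0), c=(b,0): lhs=(a,0) != rhs=(b,0)
  e.g. a=(a,0), b=(c,1), c=(b,0): lhs=(a,0) != rhs=(b,0)
Total violating triples: 75


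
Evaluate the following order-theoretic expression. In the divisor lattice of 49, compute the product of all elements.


Divisors of 49: [1, 7, 49]
Product = n^(d(n)/2) = 49^(3/2)
Product = 343


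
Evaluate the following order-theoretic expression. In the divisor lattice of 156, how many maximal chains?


A maximal chain goes from the minimum element to a maximal element via cover relations.
Counting all min-to-max paths in the cover graph.
Total maximal chains: 12


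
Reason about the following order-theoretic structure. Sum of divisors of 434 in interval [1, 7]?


Interval [1,7] in divisors of 434: [1, 7]
Sum = 8


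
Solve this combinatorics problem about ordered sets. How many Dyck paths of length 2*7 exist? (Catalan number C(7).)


C(n) = C(2n, n) / (n+1).
C(14, 7) = 3432
C(7) = 3432 / 8 = 429


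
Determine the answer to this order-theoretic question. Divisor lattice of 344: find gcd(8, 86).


In a divisor lattice, meet = gcd (greatest common divisor).
By Euclidean algorithm or factoring: gcd(8,86) = 2


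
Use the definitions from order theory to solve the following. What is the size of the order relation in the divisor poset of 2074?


The order relation is {(a,b) : a <= b}, reflexive so it includes (a,a).
Examples: (1,1), (1,1037), (1,122), (1,17), (1,2), ...
Total ordered pairs: 27


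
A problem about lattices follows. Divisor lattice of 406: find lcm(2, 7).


In a divisor lattice, join = lcm (least common multiple).
gcd(2,7) = 1
lcm(2,7) = 2*7/gcd = 14/1 = 14


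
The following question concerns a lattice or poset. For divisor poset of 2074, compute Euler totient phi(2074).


phi(n) = n * prod_{p|n} (1 - 1/p).
Prime divisors of 2074: [2, 17, 61]
phi(2074) = 2074 * (1 - 1/2) * (1 - 1/17) * (1 - 1/61)
phi(2074) = 960


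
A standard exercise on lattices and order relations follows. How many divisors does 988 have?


Divisors of 988: [1, 2, 4, 13, 19, 26, 38, 52, 76, 247, 494, 988]
Count: 12


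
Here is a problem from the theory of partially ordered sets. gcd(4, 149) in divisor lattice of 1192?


Meet=gcd.
gcd(4,149)=1


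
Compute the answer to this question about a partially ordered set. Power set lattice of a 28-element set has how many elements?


Power set = 2^n.
2^28 = 268435456


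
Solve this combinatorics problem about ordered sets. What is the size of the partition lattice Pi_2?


B(n) = number of set partitions of an n-element set.
B(n) satisfies the recurrence: B(n+1) = sum_k C(n,k)*B(k).
B(2) = 2


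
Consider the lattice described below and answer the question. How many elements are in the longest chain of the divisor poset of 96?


A chain is a totally ordered subset; we count the number of elements in a maximum chain.
Compute, for each element x, the size of the longest chain ending at x:
  1: 1
  2: 2
  3: 2
  4: 3
  6: 3
  8: 4
  ...
A maximum chain: 1 < 2 < 4 < 8 < 16 < 32 < 96
Number of elements in the longest chain: 7


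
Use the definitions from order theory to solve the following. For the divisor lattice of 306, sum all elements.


sigma(n) = sum of divisors.
Divisors of 306: [1, 2, 3, 6, 9, 17, 18, 34, 51, 102, 153, 306]
Sum = 702


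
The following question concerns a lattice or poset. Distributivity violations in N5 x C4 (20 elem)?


Distributive law: a ^ (b v c) = (a ^ b) v (a ^ c).
Check all 20^3 = 8000 ordered triples (a,b,c).
  e.g. a=(b,0), b=(a,0), c=(c,0): lhs=(b,0) != rhs=(a,0)
  e.g. a=(b,0), b=(a,0), c=(c,1): lhs=(b,0) != rhs=(a,0)
Total violating triples: 128


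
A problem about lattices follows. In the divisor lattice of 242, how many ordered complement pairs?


Complement pair (a,b): a meet b = bottom, a join b = top.
Here: gcd(a,b)=1 and lcm(a,b)=242, i.e. a*b=242 with a,b coprime.
Pairs found: (1,242), (2,121), (121,2), (242,1)
Total ordered pairs: 4


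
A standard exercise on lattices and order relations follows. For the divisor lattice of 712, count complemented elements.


An element a is complemented if some b has a meet b = bottom, a join b = top.
a is complemented iff gcd(a, n/a)=1, i.e. a is a unitary divisor of 712.
Complemented elements: 1, 8, 89, 712
Count: 4


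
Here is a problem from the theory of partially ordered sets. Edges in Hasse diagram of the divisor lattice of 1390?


A cover relation a -< b holds when a < b with no c strictly between.
Cover relations:
  1 -< 2
  1 -< 5
  1 -< 139
  2 -< 10
  2 -< 278
  5 -< 10
  5 -< 695
  10 -< 1390
  ...4 more
Total: 12


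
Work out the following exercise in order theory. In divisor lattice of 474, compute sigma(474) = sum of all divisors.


sigma(n) = sum of divisors.
Divisors of 474: [1, 2, 3, 6, 79, 158, 237, 474]
Sum = 960


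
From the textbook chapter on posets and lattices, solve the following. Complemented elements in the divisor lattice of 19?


An element a is complemented if some b has a meet b = bottom, a join b = top.
a is complemented iff gcd(a, n/a)=1, i.e. a is a unitary divisor of 19.
Complemented elements: 1, 19
Count: 2


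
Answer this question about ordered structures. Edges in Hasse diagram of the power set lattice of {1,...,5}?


A cover relation a -< b holds when a < b with no c strictly between.
Cover relations:
  {} -< {1}
  {} -< {2}
  {} -< {3}
  {} -< {4}
  {} -< {5}
  {1} -< {1,2}
  {1} -< {1,3}
  {1} -< {1,4}
  ...72 more
Total: 80


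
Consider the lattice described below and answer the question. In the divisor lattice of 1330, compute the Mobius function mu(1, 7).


In a divisor lattice, mu(a,b) = mu(b/a) where mu is the classical Mobius function.
b/a = 7/1 = 7
Prime factorization of 7: primes [7]
7 is squarefree with 1 prime factor(s), so mu(7) = (-1)^1 = -1


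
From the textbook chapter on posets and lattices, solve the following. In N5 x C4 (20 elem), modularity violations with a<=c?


Modular law: if a <= c then a v (b ^ c) = (a v b) ^ c.
Check all triples (a,b,c) with a <= c among 20 elements.
  e.g. a=(a,0), b=(c,0), c=(b,0): lhs=(a,0) != rhs=(b,0)
  e.g. a=(a,0), b=(c,1), c=(b,0): lhs=(a,0) != rhs=(b,0)
Total violating triples: 40


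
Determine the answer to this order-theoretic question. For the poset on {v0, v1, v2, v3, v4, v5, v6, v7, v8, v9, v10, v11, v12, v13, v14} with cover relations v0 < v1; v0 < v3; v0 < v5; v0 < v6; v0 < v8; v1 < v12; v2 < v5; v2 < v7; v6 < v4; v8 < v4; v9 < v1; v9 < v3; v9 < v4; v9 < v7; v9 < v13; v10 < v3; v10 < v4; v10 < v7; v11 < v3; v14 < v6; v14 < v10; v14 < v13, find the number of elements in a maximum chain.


A chain is a totally ordered subset; we count the number of elements in a maximum chain.
Compute, for each element x, the size of the longest chain ending at x:
  v0: 1
  v2: 1
  v9: 1
  v11: 1
  v14: 1
  v8: 2
  ...
A maximum chain: v14 < v10 < v3
Number of elements in the longest chain: 3


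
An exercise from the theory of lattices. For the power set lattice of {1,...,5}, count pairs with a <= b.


The order relation is {(a,b) : a <= b}, reflexive so it includes (a,a).
Examples: ({},{}), ({},{1,2}), ({},{1,2,3}), ({},{1,2,3,4}), ({},{1,2,3,4,5}), ...
Total ordered pairs: 243


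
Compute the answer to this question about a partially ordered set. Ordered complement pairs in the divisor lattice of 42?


Complement pair (a,b): a meet b = bottom, a join b = top.
Here: gcd(a,b)=1 and lcm(a,b)=42, i.e. a*b=42 with a,b coprime.
Pairs found: (1,42), (2,21), (3,14), (6,7), ... (4 more)
Total ordered pairs: 8


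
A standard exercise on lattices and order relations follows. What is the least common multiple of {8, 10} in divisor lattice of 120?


In a divisor lattice, join = lcm (least common multiple).
Compute lcm iteratively: start with first element, then lcm(current, next).
Elements: [8, 10]
lcm(8,10) = 40
Final lcm = 40


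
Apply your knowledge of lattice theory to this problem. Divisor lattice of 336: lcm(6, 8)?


Join=lcm.
gcd(6,8)=2
lcm=24


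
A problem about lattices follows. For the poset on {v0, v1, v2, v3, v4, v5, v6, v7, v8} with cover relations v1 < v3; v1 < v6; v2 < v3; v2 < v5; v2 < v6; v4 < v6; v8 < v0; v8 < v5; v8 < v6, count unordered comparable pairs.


A comparable pair {a,b} has a < b or b < a in the order.
Count unordered pairs where one element is strictly below the other.
Examples: {v0,v8}, {v1,v3}, {v1,v6}, {v2,v3}, ...
Total comparable pairs: 9


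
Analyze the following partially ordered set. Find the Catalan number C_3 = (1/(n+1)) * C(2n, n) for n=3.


C(n) = C(2n, n) / (n+1).
C(6, 3) = 20
C(3) = 20 / 4 = 5


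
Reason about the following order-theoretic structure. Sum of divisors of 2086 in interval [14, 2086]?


Interval [14,2086] in divisors of 2086: [14, 2086]
Sum = 2100


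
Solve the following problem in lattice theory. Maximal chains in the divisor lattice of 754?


A maximal chain goes from the minimum element to a maximal element via cover relations.
Counting all min-to-max paths in the cover graph.
Total maximal chains: 6


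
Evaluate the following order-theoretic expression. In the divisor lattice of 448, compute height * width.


Height = length of longest chain minus 1; width = size of largest antichain.
A maximum chain: 1 | 7 | 14 | 28 | 56 | 112 | 224 | 448  (height 7).
A maximum antichain: {2, 7}  (width 2).
Product = 7 * 2 = 14


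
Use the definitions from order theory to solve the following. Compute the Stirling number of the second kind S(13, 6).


S(n,k) = k*S(n-1,k) + S(n-1,k-1).
S(12,6) = 1323652, S(12,5) = 1379400
S(13,6) = 6*1323652 + 1379400 = 7941912 + 1379400
S(13,6) = 9321312


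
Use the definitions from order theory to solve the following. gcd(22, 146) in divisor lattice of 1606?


Meet=gcd.
gcd(22,146)=2


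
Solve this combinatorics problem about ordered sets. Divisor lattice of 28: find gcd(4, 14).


In a divisor lattice, meet = gcd (greatest common divisor).
By Euclidean algorithm or factoring: gcd(4,14) = 2


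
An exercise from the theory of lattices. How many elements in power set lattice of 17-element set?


Power set = 2^n.
2^17 = 131072


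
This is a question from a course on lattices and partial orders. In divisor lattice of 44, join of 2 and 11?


In a divisor lattice, join = lcm (least common multiple).
gcd(2,11) = 1
lcm(2,11) = 2*11/gcd = 22/1 = 22


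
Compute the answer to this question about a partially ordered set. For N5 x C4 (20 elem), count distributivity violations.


Distributive law: a ^ (b v c) = (a ^ b) v (a ^ c).
Check all 20^3 = 8000 ordered triples (a,b,c).
  e.g. a=(b,0), b=(a,0), c=(c,0): lhs=(b,0) != rhs=(a,0)
  e.g. a=(b,0), b=(a,0), c=(c,1): lhs=(b,0) != rhs=(a,0)
Total violating triples: 128
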